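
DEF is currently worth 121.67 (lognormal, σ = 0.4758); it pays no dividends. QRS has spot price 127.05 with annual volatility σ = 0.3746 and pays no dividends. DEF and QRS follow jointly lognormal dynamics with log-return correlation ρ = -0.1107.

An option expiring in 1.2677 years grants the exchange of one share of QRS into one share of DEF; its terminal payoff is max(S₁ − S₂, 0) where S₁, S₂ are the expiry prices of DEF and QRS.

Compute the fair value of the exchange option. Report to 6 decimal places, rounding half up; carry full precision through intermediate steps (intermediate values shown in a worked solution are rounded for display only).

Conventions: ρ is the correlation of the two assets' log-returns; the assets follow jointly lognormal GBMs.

σ_eff = √(σ₁² + σ₂² − 2ρσ₁σ₂) = √(0.4758² + 0.3746² − 2·-0.1107·0.4758·0.3746) = 0.637316
d₁ = (ln(S₁/S₂) + (q₂ − q₁ + σ_eff²/2)T) / (σ_eff√T) = (ln(121.67/127.05) + (0.0 − 0.0 + 0.203086)·1.2677) / 0.717568 = 0.298486
d₂ = d₁ − σ_eff√T = 0.298486 − 0.717568 = -0.419083
N(d₁) = 0.617334,  N(d₂) = 0.337578
V = S₁·e^{−q₁T}·N(d₁) − S₂·e^{−q₂T}·N(d₂) = 75.110997 − 42.889272 = 32.221726
Key observation: the rate r is irrelevant here: denominating values in QRS turns the exchange into a ratio option on S₁/S₂, and discounting at r drops out.

exchange price = 32.221726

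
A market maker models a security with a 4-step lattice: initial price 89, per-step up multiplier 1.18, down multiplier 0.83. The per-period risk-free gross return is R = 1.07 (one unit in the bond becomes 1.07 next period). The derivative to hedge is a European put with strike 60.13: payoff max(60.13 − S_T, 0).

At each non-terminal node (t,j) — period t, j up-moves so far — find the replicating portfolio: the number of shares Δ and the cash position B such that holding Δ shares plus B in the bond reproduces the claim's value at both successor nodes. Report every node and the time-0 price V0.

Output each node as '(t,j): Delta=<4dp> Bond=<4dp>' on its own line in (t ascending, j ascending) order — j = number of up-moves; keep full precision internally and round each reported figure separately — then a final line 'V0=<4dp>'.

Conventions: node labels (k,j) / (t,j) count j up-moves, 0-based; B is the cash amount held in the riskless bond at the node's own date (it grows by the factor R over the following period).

No-arbitrage ⇒ martingale measure with p* = (R−d)/(u−d) = 0.6857.
Terminal payoffs: V(4,0)=17.8921, V(4,1)=0.0809, V(4,2)=0.0000, V(4,3)=0.0000, V(4,4)=0.0000
Node (3,0) S=50.8890: V=(p*·0.0809+(1−p*)·17.8921)/1.07=5.3072; Δ=(0.0809−17.8921)/(60.0491−42.2379)=-1.0000; B=V−Δ·S=56.1963
Node (3,1) S=72.3483: V=(p*·0.0000+(1−p*)·0.0809)/1.07=0.0238; Δ=(0.0000−0.0809)/(85.3710−60.0491)=-0.0032; B=V−Δ·S=0.2550
Node (3,2) S=102.8566: V=(p*·0.0000+(1−p*)·0.0000)/1.07=0.0000; Δ=(0.0000−0.0000)/(121.3708−85.3710)=0.0000; B=V−Δ·S=0.0000
Node (3,3) S=146.2298: V=(p*·0.0000+(1−p*)·0.0000)/1.07=0.0000; Δ=(0.0000−0.0000)/(172.5512−121.3708)=0.0000; B=V−Δ·S=0.0000
Node (2,0) S=61.3121: V=(p*·0.0238+(1−p*)·5.3072)/1.07=1.5741; Δ=(0.0238−5.3072)/(72.3483−50.8890)=-0.2462; B=V−Δ·S=16.6697
Node (2,1) S=87.1666: V=(p*·0.0000+(1−p*)·0.0238)/1.07=0.0070; Δ=(0.0000−0.0238)/(102.8566−72.3483)=-0.0008; B=V−Δ·S=0.0749
Node (2,2) S=123.9236: V=(p*·0.0000+(1−p*)·0.0000)/1.07=0.0000; Δ=(0.0000−0.0000)/(146.2298−102.8566)=0.0000; B=V−Δ·S=0.0000
Node (1,0) S=73.8700: V=(p*·0.0070+(1−p*)·1.5741)/1.07=0.4668; Δ=(0.0070−1.5741)/(87.1666−61.3121)=-0.0606; B=V−Δ·S=4.9443
Node (1,1) S=105.0200: V=(p*·0.0000+(1−p*)·0.0070)/1.07=0.0021; Δ=(0.0000−0.0070)/(123.9236−87.1666)=-0.0002; B=V−Δ·S=0.0220
Node (0,0) S=89.0000: V=(p*·0.0021+(1−p*)·0.4668)/1.07=0.1384; Δ=(0.0021−0.4668)/(105.0200−73.8700)=-0.0149; B=V−Δ·S=1.4664
Verification: the root portfolio costs Δ(0,0)·S0 + B(0,0) = 0.1384, matching V0.

(0,0): Delta=-0.0149 Bond=1.4664
(1,0): Delta=-0.0606 Bond=4.9443
(1,1): Delta=-0.0002 Bond=0.0220
(2,0): Delta=-0.2462 Bond=16.6697
(2,1): Delta=-0.0008 Bond=0.0749
(2,2): Delta=0.0000 Bond=0.0000
(3,0): Delta=-1.0000 Bond=56.1963
(3,1): Delta=-0.0032 Bond=0.2550
(3,2): Delta=0.0000 Bond=0.0000
(3,3): Delta=0.0000 Bond=0.0000
V0=0.1384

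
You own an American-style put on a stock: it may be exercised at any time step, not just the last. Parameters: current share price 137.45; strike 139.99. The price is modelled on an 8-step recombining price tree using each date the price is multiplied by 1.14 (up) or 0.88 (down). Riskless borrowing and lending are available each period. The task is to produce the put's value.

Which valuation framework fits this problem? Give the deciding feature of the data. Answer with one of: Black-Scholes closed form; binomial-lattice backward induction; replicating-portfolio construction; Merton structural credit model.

Key observation: the exercise right at every one of the 8 steps is what matters: each node needs max(139.99 − S, continuation), which only the stepwise tree valuation starting from spot 137.45 delivers.

framework: binomial-lattice backward induction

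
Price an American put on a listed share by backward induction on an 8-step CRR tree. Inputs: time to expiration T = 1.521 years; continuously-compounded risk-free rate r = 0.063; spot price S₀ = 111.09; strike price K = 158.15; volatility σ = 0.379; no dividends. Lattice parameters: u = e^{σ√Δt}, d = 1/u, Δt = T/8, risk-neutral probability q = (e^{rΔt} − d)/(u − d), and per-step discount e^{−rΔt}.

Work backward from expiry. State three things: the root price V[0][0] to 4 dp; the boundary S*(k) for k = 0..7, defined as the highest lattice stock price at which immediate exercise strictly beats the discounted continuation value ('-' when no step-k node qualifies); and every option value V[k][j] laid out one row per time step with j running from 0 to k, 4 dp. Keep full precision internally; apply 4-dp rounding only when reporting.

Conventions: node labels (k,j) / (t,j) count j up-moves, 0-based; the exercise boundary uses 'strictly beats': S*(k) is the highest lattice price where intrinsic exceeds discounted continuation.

params: Δt=0.19012 u=1.17970 d=0.84768 q=0.49507 e^(-rΔt)=0.98809
t_8 payoffs: 128.5348 116.9350 100.7919 78.3257 47.0600 3.5480 0.0000 0.0000 0.0000
t_7: node(7,0) S=34.9369 payoff=123.2131 vs cont=121.3301 → 123.2131 [stop]  node(7,1) S=48.6211 payoff=109.5289 vs cont=107.6459 → 109.5289 [stop]  node(7,2) S=67.6651 payoff=90.4849 vs cont=88.6019 → 90.4849 [stop]  node(7,3) S=94.1683 payoff=63.9817 vs cont=62.0987 → 63.9817 [stop]  node(7,4) S=131.0524 payoff=27.0976 vs cont=25.2146 → 27.0976 [stop]  node(7,5) S=182.3833 payoff=0.0000 vs cont=1.7702 → 1.7702 [wait]  node(7,6) S=253.8196 payoff=0.0000 vs cont=0.0000 → 0.0000 [wait]  node(7,7) S=353.2362 payoff=0.0000 vs cont=0.0000 → 0.0000 [wait]  ⇒ S*(7)=131.0524
t_6: node(6,0) S=41.2150 payoff=116.9350 vs cont=115.0520 → 116.9350 [stop]  node(6,1) S=57.3581 payoff=100.7919 vs cont=98.9089 → 100.7919 [stop]  node(6,2) S=79.8243 payoff=78.3257 vs cont=76.4427 → 78.3257 [stop]  node(6,3) S=111.0900 payoff=47.0600 vs cont=45.1770 → 47.0600 [stop]  node(6,4) S=154.6020 payoff=3.5480 vs cont=14.3853 → 14.3853 [wait]  node(6,5) S=215.1568 payoff=0.0000 vs cont=0.8832 → 0.8832 [wait]  node(6,6) S=299.4299 payoff=0.0000 vs cont=0.0000 → 0.0000 [wait]  ⇒ S*(6)=111.0900
t_5: node(5,0) S=48.6211 payoff=109.5289 vs cont=107.6459 → 109.5289 [stop]  node(5,1) S=67.6651 payoff=90.4849 vs cont=88.6019 → 90.4849 [stop]  node(5,2) S=94.1683 payoff=63.9817 vs cont=62.0987 → 63.9817 [stop]  node(5,3) S=131.0524 payoff=27.0976 vs cont=30.5160 → 30.5160 [wait]  node(5,4) S=182.3833 payoff=0.0000 vs cont=7.6091 → 7.6091 [wait]  node(5,5) S=253.8196 payoff=0.0000 vs cont=0.4406 → 0.4406 [wait]  ⇒ S*(5)=94.1683
t_4: node(4,0) S=57.3581 payoff=100.7919 vs cont=98.9089 → 100.7919 [stop]  node(4,1) S=79.8243 payoff=78.3257 vs cont=76.4427 → 78.3257 [stop]  node(4,2) S=111.0900 payoff=47.0600 vs cont=46.8492 → 47.0600 [stop]  node(4,3) S=154.6020 payoff=3.5480 vs cont=18.9471 → 18.9471 [wait]  node(4,4) S=215.1568 payoff=0.0000 vs cont=4.0118 → 4.0118 [wait]  ⇒ S*(4)=111.0900
t_3: node(3,0) S=67.6651 payoff=90.4849 vs cont=88.6019 → 90.4849 [stop]  node(3,1) S=94.1683 payoff=63.9817 vs cont=62.0987 → 63.9817 [stop]  node(3,2) S=131.0524 payoff=27.0976 vs cont=32.7475 → 32.7475 [wait]  node(3,3) S=182.3833 payoff=0.0000 vs cont=11.4155 → 11.4155 [wait]  ⇒ S*(3)=94.1683
t_2: node(2,0) S=79.8243 payoff=78.3257 vs cont=76.4427 → 78.3257 [stop]  node(2,1) S=111.0900 payoff=47.0600 vs cont=47.9408 → 47.9408 [wait]  node(2,2) S=154.6020 payoff=3.5480 vs cont=21.9224 → 21.9224 [wait]  ⇒ S*(2)=79.8243
t_1: node(1,0) S=94.1683 payoff=63.9817 vs cont=62.5295 → 63.9817 [stop]  node(1,1) S=131.0524 payoff=27.0976 vs cont=34.6424 → 34.6424 [wait]  ⇒ S*(1)=94.1683
t_0: node(0,0) S=111.0900 payoff=47.0600 vs cont=48.8677 → 48.8677 [wait]  ⇒ S*(0)=-

price = 48.8677
boundary = - 94.1683 79.8243 94.1683 111.0900 94.1683 111.0900 131.0524
tree:
48.8677
63.9817 34.6424
78.3257 47.9408 21.9224
90.4849 63.9817 32.7475 11.4155
100.7919 78.3257 47.0600 18.9471 4.0118
109.5289 90.4849 63.9817 30.5160 7.6091 0.4406
116.9350 100.7919 78.3257 47.0600 14.3853 0.8832 0.0000
123.2131 109.5289 90.4849 63.9817 27.0976 1.7702 0.0000 0.0000
128.5348 116.9350 100.7919 78.3257 47.0600 3.5480 0.0000 0.0000 0.0000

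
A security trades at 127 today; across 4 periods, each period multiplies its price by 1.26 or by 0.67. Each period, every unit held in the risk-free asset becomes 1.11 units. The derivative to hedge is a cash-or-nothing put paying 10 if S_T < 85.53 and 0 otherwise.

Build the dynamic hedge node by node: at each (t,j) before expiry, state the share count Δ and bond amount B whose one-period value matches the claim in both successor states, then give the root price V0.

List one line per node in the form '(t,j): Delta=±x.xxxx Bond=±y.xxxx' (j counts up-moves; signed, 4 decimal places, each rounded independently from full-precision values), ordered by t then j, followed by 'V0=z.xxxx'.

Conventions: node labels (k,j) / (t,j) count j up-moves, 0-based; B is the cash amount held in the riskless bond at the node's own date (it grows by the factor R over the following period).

(0,0): Delta=-0.0141 Bond=2.1426
(1,0): Delta=-0.0613 Bond=6.3940
(1,1): Delta=-0.0056 Bond=1.0093
(2,0): Delta=-0.1997 Bond=14.9897
(2,1): Delta=-0.0362 Bond=4.4067
(2,2): Delta=0.0000 Bond=0.0000
(3,0): Delta=0.0000 Bond=9.0090
(3,1): Delta=-0.2360 Bond=19.2396
(3,2): Delta=0.0000 Bond=0.0000
(3,3): Delta=0.0000 Bond=0.0000
V0=0.3504

Since d<R<u, set p* = (R−d)/(u−d) = 0.7458; price each node as the discounted p*-expectation of its children.
Terminal payoffs: V(4,0)=10.0000, V(4,1)=10.0000, V(4,2)=0.0000, V(4,3)=0.0000, V(4,4)=0.0000
(3,0): S=38.1969. Δ = (V_up−V_dn)/(S_up−S_dn) = (10.0000−10.0000)/(48.1281−25.5919) = 0.0000. V = [p*·10.0000 + (1−p*)·10.0000]/1.11 = 9.0090. B = V − Δ·S = 9.0090.
(3,1): S=71.8330. Δ = (V_up−V_dn)/(S_up−S_dn) = (0.0000−10.0000)/(90.5096−48.1281) = -0.2360. V = [p*·0.0000 + (1−p*)·10.0000]/1.11 = 2.2904. B = V − Δ·S = 19.2396.
(3,2): S=135.0889. Δ = (V_up−V_dn)/(S_up−S_dn) = (0.0000−0.0000)/(170.2120−90.5096) = 0.0000. V = [p*·0.0000 + (1−p*)·0.0000]/1.11 = 0.0000. B = V − Δ·S = 0.0000.
(3,3): S=254.0478. Δ = (V_up−V_dn)/(S_up−S_dn) = (0.0000−0.0000)/(320.1002−170.2120) = 0.0000. V = [p*·0.0000 + (1−p*)·0.0000]/1.11 = 0.0000. B = V − Δ·S = 0.0000.
(2,0): S=57.0103. Δ = (V_up−V_dn)/(S_up−S_dn) = (2.2904−9.0090)/(71.8330−38.1969) = -0.1997. V = [p*·2.2904 + (1−p*)·9.0090]/1.11 = 3.6023. B = V − Δ·S = 14.9897.
(2,1): S=107.2134. Δ = (V_up−V_dn)/(S_up−S_dn) = (0.0000−2.2904)/(135.0889−71.8330) = -0.0362. V = [p*·0.0000 + (1−p*)·2.2904]/1.11 = 0.5246. B = V − Δ·S = 4.4067.
(2,2): S=201.6252. Δ = (V_up−V_dn)/(S_up−S_dn) = (0.0000−0.0000)/(254.0478−135.0889) = 0.0000. V = [p*·0.0000 + (1−p*)·0.0000]/1.11 = 0.0000. B = V − Δ·S = 0.0000.
(1,0): S=85.0900. Δ = (V_up−V_dn)/(S_up−S_dn) = (0.5246−3.6023)/(107.2134−57.0103) = -0.0613. V = [p*·0.5246 + (1−p*)·3.6023]/1.11 = 1.1775. B = V − Δ·S = 6.3940.
(1,1): S=160.0200. Δ = (V_up−V_dn)/(S_up−S_dn) = (0.0000−0.5246)/(201.6252−107.2134) = -0.0056. V = [p*·0.0000 + (1−p*)·0.5246]/1.11 = 0.1202. B = V − Δ·S = 1.0093.
(0,0): S=127.0000. Δ = (V_up−V_dn)/(S_up−S_dn) = (0.1202−1.1775)/(160.0200−85.0900) = -0.0141. V = [p*·0.1202 + (1−p*)·1.1775]/1.11 = 0.3504. B = V − Δ·S = 2.1426.
As a check, the time-0 holding Δ(0,0)·S0 + B(0,0) comes to 0.3504 — exactly V0.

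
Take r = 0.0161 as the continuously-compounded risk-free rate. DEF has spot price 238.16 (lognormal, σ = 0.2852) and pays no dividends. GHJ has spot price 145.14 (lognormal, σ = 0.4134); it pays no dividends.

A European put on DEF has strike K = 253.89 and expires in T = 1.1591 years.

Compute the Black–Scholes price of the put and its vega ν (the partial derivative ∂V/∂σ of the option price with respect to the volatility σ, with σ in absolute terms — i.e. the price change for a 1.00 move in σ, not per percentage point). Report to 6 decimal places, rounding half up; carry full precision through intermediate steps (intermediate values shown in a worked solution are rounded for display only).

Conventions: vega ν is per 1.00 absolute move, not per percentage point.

σ√T = 0.2852·√1.1591 = 0.307051
d₁ = (ln(S/K) + (r+σ²/2)T) / (σ√T) = (ln(238.16/253.89) + (0.0161+0.2852²/2)·1.1591) / 0.307051 = (-0.063958 + 0.065802) / 0.307051 = 0.006003
d₂ = d₁ − σ√T = 0.006003 − 0.307051 = -0.301048
e^{−rT} = 0.981512
N(−d₁) = 0.497605,  N(−d₂) = 0.618311
Put price V = K·e^{−rT}·N(−d₂) − S·N(−d₁) = 154.080601 − 118.509664 = 35.570937
φ(d₁) = (1/√(2π))·e^{−d₁²/2} = 0.398935
ν = S·φ(d₁)·√T = 102.289608

price = 35.570937
ν = 102.289608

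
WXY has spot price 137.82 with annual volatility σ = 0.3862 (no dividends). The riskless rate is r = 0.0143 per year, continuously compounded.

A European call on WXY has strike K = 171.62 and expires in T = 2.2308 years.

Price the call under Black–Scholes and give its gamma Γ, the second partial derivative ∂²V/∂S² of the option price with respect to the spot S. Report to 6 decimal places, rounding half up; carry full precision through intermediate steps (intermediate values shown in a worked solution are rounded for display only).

σ√T = 0.3862·√2.2308 = 0.576823
d₁ = (ln(S/K) + (r+σ²/2)T) / (σ√T) = (ln(137.82/171.62) + (0.0143+0.3862²/2)·2.2308) / 0.576823 = (-0.219334 + 0.198263) / 0.576823 = -0.036530
d₂ = d₁ − σ√T = -0.036530 − 0.576823 = -0.613353
e^{−rT} = 0.968603
N(d₁) = 0.485430,  N(d₂) = 0.269821
Call price V = S·N(d₁) − K·e^{−rT}·N(d₂) = 66.901940 − 44.852862 = 22.049078
φ(d₁) = (1/√(2π))·e^{−d₁²/2} = 0.398676
Γ = φ(d₁) / (S·σ·√T) = 0.005015

price = 22.049078
Γ = 0.005015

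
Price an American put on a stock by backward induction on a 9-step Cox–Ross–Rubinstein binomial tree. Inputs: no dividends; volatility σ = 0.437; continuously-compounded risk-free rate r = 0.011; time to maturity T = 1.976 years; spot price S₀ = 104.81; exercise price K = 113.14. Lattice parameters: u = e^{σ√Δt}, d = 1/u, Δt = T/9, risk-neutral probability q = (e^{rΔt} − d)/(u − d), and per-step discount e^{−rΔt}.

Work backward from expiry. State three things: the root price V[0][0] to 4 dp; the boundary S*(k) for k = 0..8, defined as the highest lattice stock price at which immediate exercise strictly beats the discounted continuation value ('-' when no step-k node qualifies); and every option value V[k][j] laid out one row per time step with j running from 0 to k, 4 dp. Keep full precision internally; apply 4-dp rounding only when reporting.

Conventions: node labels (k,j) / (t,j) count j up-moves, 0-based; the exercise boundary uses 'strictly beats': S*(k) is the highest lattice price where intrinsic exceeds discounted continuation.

Δt=0.21956, u=1.22724, d=0.81484, q=0.45485, disc=e^(-rΔt)=0.99759
k=9 terminal: V=max(K-S,0) → 96.5422 88.1419 75.4901 56.4353 27.7367 0.0000 0.0000 0.0000 0.0000 0.0000
k=8: j=0 S=20.3695 intr=92.7705 cont=92.4976 V=92.7705[EX]; j=1 S=30.6786 intr=82.4614 cont=82.1885 V=82.4614[EX]; j=2 S=46.2052 intr=66.9348 cont=66.6618 V=66.9348[EX]; j=3 S=69.5900 intr=43.5500 cont=43.2771 V=43.5500[EX]; j=4 S=104.8100 intr=8.3300 cont=15.0842 V=15.0842[hold]; j=5 S=157.8551 intr=0.0000 cont=0.0000 V=0.0000[hold]; j=6 S=237.7466 intr=0.0000 cont=0.0000 V=0.0000[hold]; j=7 S=358.0717 intr=0.0000 cont=0.0000 V=0.0000[hold]; j=8 S=539.2943 intr=0.0000 cont=0.0000 V=0.0000[hold]  S*(8)=69.5900
k=7: j=0 S=24.9981 intr=88.1419 cont=87.8690 V=88.1419[EX]; j=1 S=37.6499 intr=75.4901 cont=75.2172 V=75.4901[EX]; j=2 S=56.7047 intr=56.4353 cont=56.1624 V=56.4353[EX]; j=3 S=85.4033 intr=27.7367 cont=30.5285 V=30.5285[hold]; j=4 S=128.6265 intr=0.0000 cont=8.2033 V=8.2033[hold]; j=5 S=193.7253 intr=0.0000 cont=0.0000 V=0.0000[hold]; j=6 S=291.7710 intr=0.0000 cont=0.0000 V=0.0000[hold]; j=7 S=439.4383 intr=0.0000 cont=0.0000 V=0.0000[hold]  S*(7)=56.7047
k=6: j=0 S=30.6786 intr=82.4614 cont=82.1885 V=82.4614[EX]; j=1 S=46.2052 intr=66.9348 cont=66.6618 V=66.9348[EX]; j=2 S=69.5900 intr=43.5500 cont=44.5439 V=44.5439[hold]; j=3 S=104.8100 intr=8.3300 cont=20.3247 V=20.3247[hold]; j=4 S=157.8551 intr=0.0000 cont=4.4612 V=4.4612[hold]; j=5 S=237.7466 intr=0.0000 cont=0.0000 V=0.0000[hold]; j=6 S=358.0717 intr=0.0000 cont=0.0000 V=0.0000[hold]  S*(6)=46.2052
k=5: j=0 S=37.6499 intr=75.4901 cont=75.2172 V=75.4901[EX]; j=1 S=56.7047 intr=56.4353 cont=56.6134 V=56.6134[hold]; j=2 S=85.4033 intr=27.7367 cont=33.4469 V=33.4469[hold]; j=3 S=128.6265 intr=0.0000 cont=13.0776 V=13.0776[hold]; j=4 S=193.7253 intr=0.0000 cont=2.4262 V=2.4262[hold]; j=5 S=291.7710 intr=0.0000 cont=0.0000 V=0.0000[hold]  S*(5)=37.6499
k=4: j=0 S=46.2052 intr=66.9348 cont=66.7426 V=66.9348[EX]; j=1 S=69.5900 intr=43.5500 cont=45.9649 V=45.9649[hold]; j=2 S=104.8100 intr=8.3300 cont=24.1236 V=24.1236[hold]; j=3 S=157.8551 intr=0.0000 cont=8.2129 V=8.2129[hold]; j=4 S=237.7466 intr=0.0000 cont=1.3194 V=1.3194[hold]  S*(4)=46.2052
k=3: j=0 S=56.7047 intr=56.4353 cont=57.2582 V=57.2582[hold]; j=1 S=85.4033 intr=27.7367 cont=35.9435 V=35.9435[hold]; j=2 S=128.6265 intr=0.0000 cont=16.8459 V=16.8459[hold]; j=3 S=193.7253 intr=0.0000 cont=5.0652 V=5.0652[hold]  S*(3)=-
k=2: j=0 S=69.5900 intr=43.5500 cont=47.4484 V=47.4484[hold]; j=1 S=104.8100 intr=8.3300 cont=27.1912 V=27.1912[hold]; j=2 S=157.8551 intr=0.0000 cont=11.4597 V=11.4597[hold]  S*(2)=-
k=1: j=0 S=85.4033 intr=27.7367 cont=38.1422 V=38.1422[hold]; j=1 S=128.6265 intr=0.0000 cont=19.9874 V=19.9874[hold]  S*(1)=-
k=0: j=0 S=104.8100 intr=8.3300 cont=29.8124 V=29.8124[hold]  S*(0)=-

price = 29.8124
boundary = - - - - 46.2052 37.6499 46.2052 56.7047 69.5900
tree:
29.8124
38.1422 19.9874
47.4484 27.1912 11.4597
57.2582 35.9435 16.8459 5.0652
66.9348 45.9649 24.1236 8.2129 1.3194
75.4901 56.6134 33.4469 13.0776 2.4262 0.0000
82.4614 66.9348 44.5439 20.3247 4.4612 0.0000 0.0000
88.1419 75.4901 56.4353 30.5285 8.2033 0.0000 0.0000 0.0000
92.7705 82.4614 66.9348 43.5500 15.0842 0.0000 0.0000 0.0000 0.0000
96.5422 88.1419 75.4901 56.4353 27.7367 0.0000 0.0000 0.0000 0.0000 0.0000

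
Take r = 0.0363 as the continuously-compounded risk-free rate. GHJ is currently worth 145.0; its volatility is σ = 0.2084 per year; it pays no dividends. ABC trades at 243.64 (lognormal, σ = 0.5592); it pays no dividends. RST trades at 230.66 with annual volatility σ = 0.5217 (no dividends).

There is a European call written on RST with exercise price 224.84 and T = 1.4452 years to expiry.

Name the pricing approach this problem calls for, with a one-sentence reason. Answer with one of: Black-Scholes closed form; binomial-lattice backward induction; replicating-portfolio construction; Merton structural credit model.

Key observation: everything needed for the exact continuous-time valuation of the European call on RST (strike 224.84) is given, and no feature rules the closed form out.

framework: Black-Scholes closed form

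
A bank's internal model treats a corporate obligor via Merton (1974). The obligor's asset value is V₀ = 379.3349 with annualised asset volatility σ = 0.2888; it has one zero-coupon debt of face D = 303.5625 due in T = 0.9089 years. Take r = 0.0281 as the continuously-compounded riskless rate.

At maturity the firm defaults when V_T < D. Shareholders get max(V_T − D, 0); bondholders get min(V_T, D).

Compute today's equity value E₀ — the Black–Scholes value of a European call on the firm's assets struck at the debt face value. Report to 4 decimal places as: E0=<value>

With assets at 379.3349 and a single debt payment of 303.5625 at 0.9089 years:
d₁ = [ln(V₀/D) + (r + σ²/2)T] / (σ√T)
   = [ln(379.3349/303.5625) + (0.0281 + 0.5·0.2888²)·0.9089] / (0.2888·√0.9089)
   = [0.222832 + 0.063444] / 0.275331 = 1.039750
d₂ = d₁ − σ√T = 1.039750 − 0.275331 = 0.764419
N(d₁) = 0.850772,  N(d₂) = 0.777691,  e^(−rT) = 0.974783
E₀ = V₀·N(d₁) − D·e^(−rT)·N(d₂)
   = 379.3349·0.850772 − 303.5625·0.974783·0.777691 = 92.602726

E0=92.6027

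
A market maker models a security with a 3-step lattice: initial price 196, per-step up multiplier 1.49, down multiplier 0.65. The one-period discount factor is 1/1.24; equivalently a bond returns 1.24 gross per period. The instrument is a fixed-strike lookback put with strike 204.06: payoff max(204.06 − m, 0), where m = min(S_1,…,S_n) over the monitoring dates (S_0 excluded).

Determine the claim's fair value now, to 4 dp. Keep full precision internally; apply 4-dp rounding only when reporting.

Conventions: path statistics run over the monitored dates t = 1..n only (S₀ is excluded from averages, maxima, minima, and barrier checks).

Risk-neutral up-probability p* = (R−d)/(u−d) = (1.24−0.65)/(1.49−0.65) = 0.7024; the claim prices as the p*-weighted sum of path payoffs discounted by R^3.
Enumerate all 2^3 = 8 price paths (U = up ×1.49, D = down ×0.65); each path with k up-moves has probability p*^k·(1−p*)^(3−k).
DDD: m=53.8265, payoff=150.2335, prob=0.026362
UDD: m=123.3869, payoff=80.6731, prob=0.062215
DUD: m=123.3869, payoff=80.6731, prob=0.062215
UUD: m=282.8407, payoff=0.0000, prob=0.146827
DDU: m=82.8100, payoff=121.2500, prob=0.062215
UDU: m=189.8260, payoff=14.2340, prob=0.146827
DUU: m=127.4000, payoff=76.6600, prob=0.146827
UUU: m=292.0400, payoff=0.0000, prob=0.346512
Price = Σ prob·payoff / R^3 = 34.887876 / 1.906624 = 18.2982

price = 18.2982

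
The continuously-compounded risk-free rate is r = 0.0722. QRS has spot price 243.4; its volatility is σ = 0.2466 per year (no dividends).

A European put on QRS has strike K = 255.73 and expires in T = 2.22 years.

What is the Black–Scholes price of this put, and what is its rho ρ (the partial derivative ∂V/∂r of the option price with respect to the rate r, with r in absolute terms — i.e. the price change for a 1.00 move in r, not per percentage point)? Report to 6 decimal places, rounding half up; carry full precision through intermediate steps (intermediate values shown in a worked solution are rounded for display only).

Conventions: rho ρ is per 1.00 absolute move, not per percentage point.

price = 22.345060
ρ = -219.100591

σ√T = 0.2466·√2.22 = 0.367426
d₁ = (ln(S/K) + (r+σ²/2)T) / (σ√T) = (ln(243.4/255.73) + (0.0722+0.2466²/2)·2.22) / 0.367426 = (-0.049416 + 0.227785) / 0.367426 = 0.485455
d₂ = d₁ − σ√T = 0.485455 − 0.367426 = 0.118030
e^{−rT} = 0.851902
N(−d₁) = 0.313677,  N(−d₂) = 0.453022
Put price V = K·e^{−rT}·N(−d₂) − S·N(−d₁) = 98.693960 − 76.348900 = 22.345060
ρ = −K·T·e^{−rT}·N(−d₂) = -219.100591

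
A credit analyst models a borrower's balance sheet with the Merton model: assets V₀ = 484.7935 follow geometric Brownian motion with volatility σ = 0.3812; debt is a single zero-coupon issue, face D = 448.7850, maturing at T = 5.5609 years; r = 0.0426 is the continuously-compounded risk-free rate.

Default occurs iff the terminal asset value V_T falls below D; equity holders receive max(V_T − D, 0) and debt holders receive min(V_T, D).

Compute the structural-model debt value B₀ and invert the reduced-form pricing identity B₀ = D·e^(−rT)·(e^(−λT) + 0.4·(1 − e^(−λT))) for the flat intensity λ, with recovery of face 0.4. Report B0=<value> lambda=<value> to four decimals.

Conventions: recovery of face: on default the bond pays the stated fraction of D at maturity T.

Equity is a call on the firm's assets struck at D = 448.7850:
d₁ = [ln(V₀/D) + (r + σ²/2)T] / (σ√T)
   = [ln(484.7935/448.7850) + (0.0426 + 0.5·0.3812²)·5.5609] / (0.3812·√5.5609)
   = [0.077179 + 0.640931] / 0.898929 = 0.798851
d₂ = d₁ − σ√T = 0.798851 − 0.898929 = -0.100078
N(d₁) = 0.787812,  N(d₂) = 0.460141,  e^(−rT) = 0.789075
E₀ = V₀·N(d₁) − D·e^(−rT)·N(d₂)
   = 484.7935·0.787812 − 448.7850·0.789075·0.460141 = 218.978509
B₀ = V₀ − E₀ = 484.7935 − 218.978509 = 265.814991
e^(−λT) = (B₀·e^(rT)/D − 0.4)/(1 − 0.4) = (265.8150·1.267307/448.7850 − 0.4)/0.6 = 0.58437509
λ = −ln(0.58437509)/5.5609 = 0.096605

B0=265.8150 lambda=0.0966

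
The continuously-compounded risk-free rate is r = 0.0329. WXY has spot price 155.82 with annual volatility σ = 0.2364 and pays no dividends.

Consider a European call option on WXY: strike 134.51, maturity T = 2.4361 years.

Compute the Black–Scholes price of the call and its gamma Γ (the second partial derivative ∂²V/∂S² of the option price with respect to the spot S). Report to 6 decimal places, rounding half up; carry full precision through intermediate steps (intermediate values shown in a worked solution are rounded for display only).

price = 40.028486
Γ = 0.005038

σ√T = 0.2364·√2.4361 = 0.368973
d₁ = (ln(S/K) + (r+σ²/2)T) / (σ√T) = (ln(155.82/134.51) + (0.0329+0.2364²/2)·2.4361) / 0.368973 = (0.147063 + 0.148218) / 0.368973 = 0.800278
d₂ = d₁ − σ√T = 0.800278 − 0.368973 = 0.431305
e^{−rT} = 0.922980
N(d₁) = 0.788225,  N(d₂) = 0.666877
Call price V = S·N(d₁) − K·e^{−rT}·N(d₂) = 122.821244 − 82.792758 = 40.028486
φ(d₁) = (1/√(2π))·e^{−d₁²/2} = 0.289627
Γ = φ(d₁) / (S·σ·√T) = 0.005038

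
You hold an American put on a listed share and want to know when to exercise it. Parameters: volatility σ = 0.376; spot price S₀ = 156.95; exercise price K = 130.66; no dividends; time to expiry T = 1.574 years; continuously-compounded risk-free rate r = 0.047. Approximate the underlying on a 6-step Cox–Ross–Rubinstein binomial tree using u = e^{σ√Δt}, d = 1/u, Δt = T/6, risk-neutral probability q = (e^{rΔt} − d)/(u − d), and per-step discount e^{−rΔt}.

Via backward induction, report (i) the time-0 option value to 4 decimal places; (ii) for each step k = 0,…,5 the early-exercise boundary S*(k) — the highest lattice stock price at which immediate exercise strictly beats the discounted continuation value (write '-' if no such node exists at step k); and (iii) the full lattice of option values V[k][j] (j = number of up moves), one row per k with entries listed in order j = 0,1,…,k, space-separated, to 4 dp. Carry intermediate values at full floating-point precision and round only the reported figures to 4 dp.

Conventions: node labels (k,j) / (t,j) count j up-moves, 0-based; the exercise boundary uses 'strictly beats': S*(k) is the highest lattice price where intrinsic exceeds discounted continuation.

price = 13.0921
boundary = - - - - 72.6462 88.0745
tree:
13.0921
20.1020 5.9547
29.8999 10.1722 1.6113
42.7258 16.9931 3.1615 0.0000
58.0138 27.5231 6.2032 0.0000 0.0000
70.7394 42.5855 12.1711 0.0000 0.0000 0.0000
81.2359 58.0138 23.8807 0.0000 0.0000 0.0000 0.0000

Δt=0.26233, u=1.21238, d=0.82483, q=0.48401, disc=e^(-rΔt)=0.98775
k=6 terminal: V=max(K-S,0) → 81.2359 58.0138 23.8807 0.0000 0.0000 0.0000 0.0000
k=5: j=0 S=59.9206 intr=70.7394 cont=69.1383 V=70.7394[EX]; j=1 S=88.0745 intr=42.5855 cont=40.9844 V=42.5855[EX]; j=2 S=129.4566 intr=1.2034 cont=12.1711 V=12.1711[hold]; j=3 S=190.2823 intr=0.0000 cont=0.0000 V=0.0000[hold]; j=4 S=279.6872 intr=0.0000 cont=0.0000 V=0.0000[hold]; j=5 S=411.0993 intr=0.0000 cont=0.0000 V=0.0000[hold]  S*(5)=88.0745
k=4: j=0 S=72.6462 intr=58.0138 cont=56.4127 V=58.0138[EX]; j=1 S=106.7793 intr=23.8807 cont=27.5231 V=27.5231[hold]; j=2 S=156.9500 intr=0.0000 cont=6.2032 V=6.2032[hold]; j=3 S=230.6936 intr=0.0000 cont=0.0000 V=0.0000[hold]; j=4 S=339.0858 intr=0.0000 cont=0.0000 V=0.0000[hold]  S*(4)=72.6462
k=3: j=0 S=88.0745 intr=42.5855 cont=42.7258 V=42.7258[hold]; j=1 S=129.4566 intr=1.2034 cont=16.9931 V=16.9931[hold]; j=2 S=190.2823 intr=0.0000 cont=3.1615 V=3.1615[hold]; j=3 S=279.6872 intr=0.0000 cont=0.0000 V=0.0000[hold]  S*(3)=-
k=2: j=0 S=106.7793 intr=23.8807 cont=29.8999 V=29.8999[hold]; j=1 S=156.9500 intr=0.0000 cont=10.1722 V=10.1722[hold]; j=2 S=230.6936 intr=0.0000 cont=1.6113 V=1.6113[hold]  S*(2)=-
k=1: j=0 S=129.4566 intr=1.2034 cont=20.1020 V=20.1020[hold]; j=1 S=190.2823 intr=0.0000 cont=5.9547 V=5.9547[hold]  S*(1)=-
k=0: j=0 S=156.9500 intr=0.0000 cont=13.0921 V=13.0921[hold]  S*(0)=-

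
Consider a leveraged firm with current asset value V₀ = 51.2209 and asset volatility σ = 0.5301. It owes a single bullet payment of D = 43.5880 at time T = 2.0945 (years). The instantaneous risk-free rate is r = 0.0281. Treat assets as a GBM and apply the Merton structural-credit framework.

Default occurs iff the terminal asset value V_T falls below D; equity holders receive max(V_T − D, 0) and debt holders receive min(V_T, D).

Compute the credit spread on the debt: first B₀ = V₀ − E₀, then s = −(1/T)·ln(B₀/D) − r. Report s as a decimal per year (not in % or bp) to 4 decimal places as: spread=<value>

spread=0.1219

With assets at 51.2209 and a single debt payment of 43.5880 at 2.0945 years:
d₁ = [ln(V₀/D) + (r + σ²/2)T] / (σ√T)
   = [ln(51.2209/43.5880) + (0.0281 + 0.5·0.5301²)·2.0945] / (0.5301·√2.0945)
   = [0.161366 + 0.353139] / 0.767181 = 0.670643
d₂ = d₁ − σ√T = 0.670643 − 0.767181 = -0.096538
N(d₁) = 0.748776,  N(d₂) = 0.461547,  e^(−rT) = 0.942843
E₀ = V₀·N(d₁) − D·e^(−rT)·N(d₂)
   = 51.2209·0.748776 − 43.5880·0.942843·0.461547 = 19.384968
B₀ = V₀ − E₀ = 51.2209 − 19.384968 = 31.835932
spread = −(1/T)·ln(B₀/D) − r = −(1/2.0945)·ln(31.835932/43.5880) − 0.0281 = 0.12190539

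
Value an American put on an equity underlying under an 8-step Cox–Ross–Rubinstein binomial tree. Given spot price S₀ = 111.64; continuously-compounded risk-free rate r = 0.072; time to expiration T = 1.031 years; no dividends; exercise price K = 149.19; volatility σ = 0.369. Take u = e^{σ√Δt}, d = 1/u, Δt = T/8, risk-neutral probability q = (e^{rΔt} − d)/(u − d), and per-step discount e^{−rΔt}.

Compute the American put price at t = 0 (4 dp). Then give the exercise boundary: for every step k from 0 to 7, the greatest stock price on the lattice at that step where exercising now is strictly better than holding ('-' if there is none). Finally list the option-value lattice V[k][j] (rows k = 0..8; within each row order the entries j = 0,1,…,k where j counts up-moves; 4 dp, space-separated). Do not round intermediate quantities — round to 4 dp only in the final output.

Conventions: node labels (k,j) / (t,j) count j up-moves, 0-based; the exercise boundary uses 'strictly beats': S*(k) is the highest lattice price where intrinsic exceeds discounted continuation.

params: Δt=0.12887 u=1.14164 d=0.87593 q=0.50202 e^(-rΔt)=0.99076
t_8 payoffs: 110.5017 98.7658 83.4697 63.5336 37.5500 3.6843 0.0000 0.0000 0.0000
t_7: node(7,0) S=44.1682 payoff=105.0218 vs cont=103.6439 → 105.0218 [stop]  node(7,1) S=57.5664 payoff=91.6236 vs cont=90.2456 → 91.6236 [stop]  node(7,2) S=75.0291 payoff=74.1609 vs cont=72.7830 → 74.1609 [stop]  node(7,3) S=97.7889 payoff=51.4011 vs cont=50.0231 → 51.4011 [stop]  node(7,4) S=127.4530 payoff=21.7370 vs cont=20.3591 → 21.7370 [stop]  node(7,5) S=166.1155 payoff=0.0000 vs cont=1.8178 → 1.8178 [wait]  node(7,6) S=216.5062 payoff=0.0000 vs cont=0.0000 → 0.0000 [wait]  node(7,7) S=282.1827 payoff=0.0000 vs cont=0.0000 → 0.0000 [wait]  ⇒ S*(7)=127.4530
t_6: node(6,0) S=50.4242 payoff=98.7658 vs cont=97.3878 → 98.7658 [stop]  node(6,1) S=65.7203 payoff=83.4697 vs cont=82.0918 → 83.4697 [stop]  node(6,2) S=85.6564 payoff=63.5336 vs cont=62.1557 → 63.5336 [stop]  node(6,3) S=111.6400 payoff=37.5500 vs cont=36.1721 → 37.5500 [stop]  node(6,4) S=145.5057 payoff=3.6843 vs cont=11.6289 → 11.6289 [wait]  node(6,5) S=189.6445 payoff=0.0000 vs cont=0.8969 → 0.8969 [wait]  node(6,6) S=247.1726 payoff=0.0000 vs cont=0.0000 → 0.0000 [wait]  ⇒ S*(6)=111.6400
t_5: node(5,0) S=57.5664 payoff=91.6236 vs cont=90.2456 → 91.6236 [stop]  node(5,1) S=75.0291 payoff=74.1609 vs cont=72.7830 → 74.1609 [stop]  node(5,2) S=97.7889 payoff=51.4011 vs cont=50.0231 → 51.4011 [stop]  node(5,3) S=127.4530 payoff=21.7370 vs cont=24.3106 → 24.3106 [wait]  node(5,4) S=166.1155 payoff=0.0000 vs cont=6.1836 → 6.1836 [wait]  node(5,5) S=216.5062 payoff=0.0000 vs cont=0.4425 → 0.4425 [wait]  ⇒ S*(5)=97.7889
t_4: node(4,0) S=65.7203 payoff=83.4697 vs cont=82.0918 → 83.4697 [stop]  node(4,1) S=85.6564 payoff=63.5336 vs cont=62.1557 → 63.5336 [stop]  node(4,2) S=111.6400 payoff=37.5500 vs cont=37.4521 → 37.5500 [stop]  node(4,3) S=145.5057 payoff=3.6843 vs cont=15.0701 → 15.0701 [wait]  node(4,4) S=189.6445 payoff=0.0000 vs cont=3.2710 → 3.2710 [wait]  ⇒ S*(4)=111.6400
t_3: node(3,0) S=75.0291 payoff=74.1609 vs cont=72.7830 → 74.1609 [stop]  node(3,1) S=97.7889 payoff=51.4011 vs cont=50.0231 → 51.4011 [stop]  node(3,2) S=127.4530 payoff=21.7370 vs cont=26.0221 → 26.0221 [wait]  node(3,3) S=166.1155 payoff=0.0000 vs cont=9.0623 → 9.0623 [wait]  ⇒ S*(3)=97.7889
t_2: node(2,0) S=85.6564 payoff=63.5336 vs cont=62.1557 → 63.5336 [stop]  node(2,1) S=111.6400 payoff=37.5500 vs cont=38.3034 → 38.3034 [wait]  node(2,2) S=145.5057 payoff=3.6843 vs cont=17.3463 → 17.3463 [wait]  ⇒ S*(2)=85.6564
t_1: node(1,0) S=97.7889 payoff=51.4011 vs cont=50.3978 → 51.4011 [stop]  node(1,1) S=127.4530 payoff=21.7370 vs cont=27.5260 → 27.5260 [wait]  ⇒ S*(1)=97.7889
t_0: node(0,0) S=111.6400 payoff=37.5500 vs cont=39.0514 → 39.0514 [wait]  ⇒ S*(0)=-

price = 39.0514
boundary = - 97.7889 85.6564 97.7889 111.6400 97.7889 111.6400 127.4530
tree:
39.0514
51.4011 27.5260
63.5336 38.3034 17.3463
74.1609 51.4011 26.0221 9.0623
83.4697 63.5336 37.5500 15.0701 3.2710
91.6236 74.1609 51.4011 24.3106 6.1836 0.4425
98.7658 83.4697 63.5336 37.5500 11.6289 0.8969 0.0000
105.0218 91.6236 74.1609 51.4011 21.7370 1.8178 0.0000 0.0000
110.5017 98.7658 83.4697 63.5336 37.5500 3.6843 0.0000 0.0000 0.0000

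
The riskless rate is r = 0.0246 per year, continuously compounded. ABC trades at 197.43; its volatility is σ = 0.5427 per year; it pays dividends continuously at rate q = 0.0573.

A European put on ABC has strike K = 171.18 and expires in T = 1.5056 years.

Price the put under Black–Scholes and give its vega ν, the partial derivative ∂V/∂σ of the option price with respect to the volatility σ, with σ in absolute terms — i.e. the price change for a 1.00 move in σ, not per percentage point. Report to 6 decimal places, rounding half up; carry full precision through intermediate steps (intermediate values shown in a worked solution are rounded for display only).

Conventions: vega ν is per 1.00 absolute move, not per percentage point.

price = 37.481749
ν = 79.263652

σ√T = 0.5427·√1.5056 = 0.665909
d₁ = (ln(S/K) + (r−q+σ²/2)T) / (σ√T) = (ln(197.43/171.18) + (0.0246−0.0573+0.5427²/2)·1.5056) / 0.665909 = (0.142668 + 0.172484) / 0.665909 = 0.473267
d₂ = d₁ − σ√T = 0.473267 − 0.665909 = -0.192642
e^{−rT} = 0.963640
e^{−qT} = 0.917346
N(−d₁) = 0.318011,  N(−d₂) = 0.576380
Put price V = K·e^{−rT}·N(−d₂) − S·e^{−qT}·N(−d₁) = 95.077291 − 57.595542 = 37.481749
φ(d₁) = (1/√(2π))·e^{−d₁²/2} = 0.356675
ν = S·e^{−qT}·φ(d₁)·√T = 79.263652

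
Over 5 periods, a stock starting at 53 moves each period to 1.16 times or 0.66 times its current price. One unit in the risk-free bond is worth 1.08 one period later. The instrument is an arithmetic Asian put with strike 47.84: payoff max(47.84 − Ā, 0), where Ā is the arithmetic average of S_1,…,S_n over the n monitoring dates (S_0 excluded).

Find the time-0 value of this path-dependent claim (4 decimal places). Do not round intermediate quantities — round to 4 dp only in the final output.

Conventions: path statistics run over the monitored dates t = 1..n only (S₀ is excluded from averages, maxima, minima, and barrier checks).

With p* = (R−d)/(u−d) = 0.8400, sum probability × payoff across the paths and divide by R^5.
Enumerate all 2^5 = 32 price paths (U = up ×1.16, D = down ×0.66); each path with k up-moves has probability p*^k·(1−p*)^(5−k).
DDDDD: Ā=17.9996, payoff=29.8404, prob=0.000105
UDDDD: Ā=31.6357, payoff=16.2043, prob=0.000551
DUDDD: Ā=26.3357, payoff=21.5043, prob=0.000551
UUDDD: Ā=46.2870, payoff=1.5530, prob=0.002890
DDUDD: Ā=22.8377, payoff=25.0023, prob=0.000551
UDUDD: Ā=40.1390, payoff=7.7010, prob=0.002890
DUUDD: Ā=34.8390, payoff=13.0010, prob=0.002890
UUUDD: Ā=61.2321, payoff=0.0000, prob=0.015173
DDDUD: Ā=20.5290, payoff=27.3110, prob=0.000551
UDDUD: Ā=36.0813, payoff=11.7587, prob=0.002890
DUDUD: Ā=30.7813, payoff=17.0587, prob=0.002890
UUDUD: Ā=54.1004, payoff=0.0000, prob=0.015173
DDUUD: Ā=27.2833, payoff=20.5567, prob=0.002890
UDUUD: Ā=47.9524, payoff=0.0000, prob=0.015173
DUUUD: Ā=42.6524, payoff=5.1876, prob=0.015173
UUUUD: Ā=74.9649, payoff=0.0000, prob=0.079659
DDDDU: Ā=19.0053, payoff=28.8347, prob=0.000551
UDDDU: Ā=33.4032, payoff=14.4368, prob=0.002890
DUDDU: Ā=28.1032, payoff=19.7368, prob=0.002890
UUDDU: Ā=49.3935, payoff=0.0000, prob=0.015173
DDUDU: Ā=24.6052, payoff=23.2348, prob=0.002890
UDUDU: Ā=43.2455, payoff=4.5945, prob=0.015173
DUUDU: Ā=37.9455, payoff=9.8945, prob=0.015173
UUUDU: Ā=66.6921, payoff=0.0000, prob=0.079659
DDDUU: Ā=22.2965, payoff=25.5435, prob=0.002890
UDDUU: Ā=39.1878, payoff=8.6522, prob=0.015173
DUDUU: Ā=33.8878, payoff=13.9522, prob=0.015173
UUDUU: Ā=59.5604, payoff=0.0000, prob=0.079659
DDUUU: Ā=30.3898, payoff=17.4502, prob=0.015173
UDUUU: Ā=53.4124, payoff=0.0000, prob=0.079659
DUUUU: Ā=48.1124, payoff=0.0000, prob=0.079659
UUUUU: Ā=84.5613, payoff=0.0000, prob=0.418212
Price = Σ prob·payoff / R^5 = 1.421633 / 1.469328 = 0.9675

price = 0.9675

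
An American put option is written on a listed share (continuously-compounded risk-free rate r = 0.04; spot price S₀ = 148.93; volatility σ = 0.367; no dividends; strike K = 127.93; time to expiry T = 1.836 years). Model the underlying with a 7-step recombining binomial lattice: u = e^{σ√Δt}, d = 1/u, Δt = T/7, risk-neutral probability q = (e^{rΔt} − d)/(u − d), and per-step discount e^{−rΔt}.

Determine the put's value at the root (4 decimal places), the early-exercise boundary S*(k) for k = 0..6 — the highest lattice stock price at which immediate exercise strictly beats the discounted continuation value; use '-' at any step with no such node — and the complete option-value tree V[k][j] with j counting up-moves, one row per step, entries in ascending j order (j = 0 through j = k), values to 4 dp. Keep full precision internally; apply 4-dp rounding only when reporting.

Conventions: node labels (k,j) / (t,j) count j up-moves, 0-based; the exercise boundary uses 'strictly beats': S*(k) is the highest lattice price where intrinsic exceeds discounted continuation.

Δt=0.26229  u=1.20678  d=0.82865  q=0.48104  discount=0.98956
step 7 (expiry): payoffs max(K−S,0) = 87.9734 69.7406 43.1879 4.5188 0.0000 0.0000 0.0000 0.0000
step 6: (k=6,j=0): S=48.2187, K−S=79.7113, hold=78.3761 ⇒ V=79.7113 exercise | (k=6,j=1): S=70.2217, K−S=57.7083, hold=56.3732 ⇒ V=57.7083 exercise | (k=6,j=2): S=102.2649, K−S=25.6651, hold=24.3299 ⇒ V=25.6651 exercise | (k=6,j=3): S=148.9300, K−S=0.0000, hold=2.3206 ⇒ V=2.3206 continue | (k=6,j=4): S=216.8891, K−S=0.0000, hold=0.0000 ⇒ V=0.0000 continue | (k=6,j=5): S=315.8589, K−S=0.0000, hold=0.0000 ⇒ V=0.0000 continue | (k=6,j=6): S=459.9902, K−S=0.0000, hold=0.0000 ⇒ V=0.0000 continue  boundary S*=102.2649
step 5: (k=5,j=0): S=58.1894, K−S=69.7406, hold=68.4055 ⇒ V=69.7406 exercise | (k=5,j=1): S=84.7421, K−S=43.1879, hold=41.8528 ⇒ V=43.1879 exercise | (k=5,j=2): S=123.4112, K−S=4.5188, hold=14.2848 ⇒ V=14.2848 continue | (k=5,j=3): S=179.7256, K−S=0.0000, hold=1.1917 ⇒ V=1.1917 continue | (k=5,j=4): S=261.7371, K−S=0.0000, hold=0.0000 ⇒ V=0.0000 continue | (k=5,j=5): S=381.1718, K−S=0.0000, hold=0.0000 ⇒ V=0.0000 continue  boundary S*=84.7421
step 4: (k=4,j=0): S=70.2217, K−S=57.7083, hold=56.3732 ⇒ V=57.7083 exercise | (k=4,j=1): S=102.2649, K−S=25.6651, hold=28.9787 ⇒ V=28.9787 continue | (k=4,j=2): S=148.9300, K−S=0.0000, hold=7.9031 ⇒ V=7.9031 continue | (k=4,j=3): S=216.8891, K−S=0.0000, hold=0.6120 ⇒ V=0.6120 continue | (k=4,j=4): S=315.8589, K−S=0.0000, hold=0.0000 ⇒ V=0.0000 continue  boundary S*=70.2217
step 3: (k=3,j=0): S=84.7421, K−S=43.1879, hold=43.4301 ⇒ V=43.4301 continue | (k=3,j=1): S=123.4112, K−S=4.5188, hold=18.6439 ⇒ V=18.6439 continue | (k=3,j=2): S=179.7256, K−S=0.0000, hold=4.3499 ⇒ V=4.3499 continue | (k=3,j=3): S=261.7371, K−S=0.0000, hold=0.3143 ⇒ V=0.3143 continue  boundary S*=-
step 2: (k=2,j=0): S=102.2649, K−S=25.6651, hold=31.1781 ⇒ V=31.1781 continue | (k=2,j=1): S=148.9300, K−S=0.0000, hold=11.6451 ⇒ V=11.6451 continue | (k=2,j=2): S=216.8891, K−S=0.0000, hold=2.3835 ⇒ V=2.3835 continue  boundary S*=-
step 1: (k=1,j=0): S=123.4112, K−S=4.5188, hold=21.5546 ⇒ V=21.5546 continue | (k=1,j=1): S=179.7256, K−S=0.0000, hold=7.1148 ⇒ V=7.1148 continue  boundary S*=-
step 0: (k=0,j=0): S=148.9300, K−S=0.0000, hold=14.4560 ⇒ V=14.4560 continue  boundary S*=-

price = 14.4560
boundary = - - - - 70.2217 84.7421 102.2649
tree:
14.4560
21.5546 7.1148
31.1781 11.6451 2.3835
43.4301 18.6439 4.3499 0.3143
57.7083 28.9787 7.9031 0.6120 0.0000
69.7406 43.1879 14.2848 1.1917 0.0000 0.0000
79.7113 57.7083 25.6651 2.3206 0.0000 0.0000 0.0000
87.9734 69.7406 43.1879 4.5188 0.0000 0.0000 0.0000 0.0000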